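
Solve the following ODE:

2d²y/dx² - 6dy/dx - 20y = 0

Characteristic equation: 2r² - 6r - 20 = 0
Divide by 2: r² - 3r - 10 = 0
Roots: r = 5, -2 (distinct real)
General solution: y = C₁e^(5x) + C₂e^(-2x)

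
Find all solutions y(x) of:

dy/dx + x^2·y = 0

Using integrating factor method:

General solution: y = Ce^(-x^3/3)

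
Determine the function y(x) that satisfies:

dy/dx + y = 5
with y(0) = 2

General solution: y = 5 + Ce^(-x)
Applying y(0) = 2: C = 2 - 5 = -3
Particular solution: y = 5 - 3e^(-x)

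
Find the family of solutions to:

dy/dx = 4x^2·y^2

Separating variables and integrating:
-1/y = 4x^3/3 + C

General solution: y^-1 = (-4/3)x^3 + C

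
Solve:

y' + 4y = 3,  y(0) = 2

General solution: y = 3/4 + Ce^(-4x)
Applying y(0) = 2: C = 2 - 3/4 = 5/4
Particular solution: y = 3/4 + (5/4)e^(-4x)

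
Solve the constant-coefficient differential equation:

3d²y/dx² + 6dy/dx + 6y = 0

Characteristic equation: 3r² + 6r + 6 = 0
Divide by 3: r² + 2r + 2 = 0
Roots: r = -1 ± i (complex conjugates)
General solution: y = e^(-x)(C₁cos(x) + C₂sin(x))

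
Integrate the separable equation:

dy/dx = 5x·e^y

Separating variables and integrating:
-e^(-y) = 5x²/2 + C

General solution: y = -ln(C - 5x²/2)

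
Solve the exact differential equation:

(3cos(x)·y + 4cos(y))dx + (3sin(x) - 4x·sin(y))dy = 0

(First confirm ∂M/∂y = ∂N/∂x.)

Verify exactness: ∂M/∂y = ∂N/∂x ✓
Find F(x,y) such that ∂F/∂x = M, ∂F/∂y = N
Solution: 3sin(x)·y + 4x·cos(y) = C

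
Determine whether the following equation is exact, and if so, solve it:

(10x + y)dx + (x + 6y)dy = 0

Verify exactness: ∂M/∂y = ∂N/∂x ✓
Find F(x,y) such that ∂F/∂x = M, ∂F/∂y = N
Solution: 5x² + xy + 3y² = C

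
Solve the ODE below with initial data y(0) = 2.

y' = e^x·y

General solution: y = Ce^(e^x)
Applying IC y(0) = 2:
Particular solution: y = 2e^(e^x - 1)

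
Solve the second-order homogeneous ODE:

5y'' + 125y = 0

Characteristic equation: 5r² + 125 = 0
Divide by 5: r² + 25 = 0
Roots: r = ±5i (complex conjugates)
General solution: y = C₁cos(5x) + C₂sin(5x)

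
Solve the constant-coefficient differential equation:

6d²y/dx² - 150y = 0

Characteristic equation: 6r² - 150 = 0
Divide by 6: r² - 25 = 0
Roots: r = 5, -5 (distinct real)
General solution: y = C₁e^(5x) + C₂e^(-5x)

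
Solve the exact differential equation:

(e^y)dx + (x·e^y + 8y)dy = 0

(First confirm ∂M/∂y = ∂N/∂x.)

Verify exactness: ∂M/∂y = ∂N/∂x ✓
Find F(x,y) such that ∂F/∂x = M, ∂F/∂y = N
Solution: x·e^y + 4y² = C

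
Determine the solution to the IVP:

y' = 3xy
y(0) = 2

General solution: y = Ce^(3x²/2)
Applying IC y(0) = 2:
Particular solution: y = 2e^(3x²/2)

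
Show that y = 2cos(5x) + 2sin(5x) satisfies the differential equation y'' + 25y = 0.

Verification:
y'' = -50cos(5x) - 50sin(5x)
y'' + 25y = 0 ✓

Yes, it is a solution.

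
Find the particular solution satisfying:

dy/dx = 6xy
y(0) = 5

General solution: y = Ce^(3x²)
Applying IC y(0) = 5:
Particular solution: y = 5e^(3x²)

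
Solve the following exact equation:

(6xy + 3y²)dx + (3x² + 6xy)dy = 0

Verify exactness: ∂M/∂y = ∂N/∂x ✓
Find F(x,y) such that ∂F/∂x = M, ∂F/∂y = N
Solution: 3x²y + 3xy² = C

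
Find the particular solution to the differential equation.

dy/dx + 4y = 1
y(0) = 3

General solution: y = 1/4 + Ce^(-4x)
Applying y(0) = 3: C = 3 - 1/4 = 11/4
Particular solution: y = 1/4 + (11/4)e^(-4x)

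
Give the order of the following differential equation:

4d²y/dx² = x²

The order is 2 (highest derivative is of order 2).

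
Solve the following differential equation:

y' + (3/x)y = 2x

Using integrating factor method:

General solution: y = (2/5)x^2 + Cx^(-3)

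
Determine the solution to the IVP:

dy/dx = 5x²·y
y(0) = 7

General solution: y = Ce^(5x³/3)
Applying IC y(0) = 7:
Particular solution: y = 7e^(5x³/3)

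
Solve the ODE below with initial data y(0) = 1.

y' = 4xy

General solution: y = Ce^(2x²)
Applying IC y(0) = 1:
Particular solution: y = e^(2x²)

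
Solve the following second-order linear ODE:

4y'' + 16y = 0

Characteristic equation: 4r² + 16 = 0
Divide by 4: r² + 4 = 0
Roots: r = ±2i (complex conjugates)
General solution: y = C₁cos(2x) + C₂sin(2x)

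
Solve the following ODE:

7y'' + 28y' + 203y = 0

Characteristic equation: 7r² + 28r + 203 = 0
Divide by 7: r² + 4r + 29 = 0
Roots: r = -2 ± 5i (complex conjugates)
General solution: y = e^(-2x)(C₁cos(5x) + C₂sin(5x))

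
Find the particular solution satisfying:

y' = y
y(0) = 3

General solution: y = Ce^x
Applying IC y(0) = 3:
Particular solution: y = 3e^x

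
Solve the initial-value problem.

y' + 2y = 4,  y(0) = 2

General solution: y = 2 + Ce^(-2x)
Applying y(0) = 2: C = 2 - 2 = 0
Particular solution: y = 2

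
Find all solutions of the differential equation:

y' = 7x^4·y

Separating variables and integrating:
ln|y| = 7x^5/5 + C

General solution: y = Ce^(7x^5/5)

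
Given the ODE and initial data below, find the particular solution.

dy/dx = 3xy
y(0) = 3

General solution: y = Ce^(3x²/2)
Applying IC y(0) = 3:
Particular solution: y = 3e^(3x²/2)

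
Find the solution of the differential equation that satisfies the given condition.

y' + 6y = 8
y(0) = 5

General solution: y = 4/3 + Ce^(-6x)
Applying y(0) = 5: C = 5 - 4/3 = 11/3
Particular solution: y = 4/3 + (11/3)e^(-6x)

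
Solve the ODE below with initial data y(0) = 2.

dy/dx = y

General solution: y = Ce^x
Applying IC y(0) = 2:
Particular solution: y = 2e^x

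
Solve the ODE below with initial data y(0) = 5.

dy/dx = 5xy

General solution: y = Ce^(5x²/2)
Applying IC y(0) = 5:
Particular solution: y = 5e^(5x²/2)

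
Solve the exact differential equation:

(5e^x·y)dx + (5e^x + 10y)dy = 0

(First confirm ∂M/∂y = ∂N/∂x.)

Verify exactness: ∂M/∂y = ∂N/∂x ✓
Find F(x,y) such that ∂F/∂x = M, ∂F/∂y = N
Solution: 5e^x·y + 5y² = C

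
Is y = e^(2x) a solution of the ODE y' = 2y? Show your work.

Verification:
y = e^(2x)
y' = 2e^(2x)
2y = 2e^(2x)
y' = 2y ✓

Yes, it is a solution.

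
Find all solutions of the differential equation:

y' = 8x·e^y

Separating variables and integrating:
-e^(-y) = 4x² + C

General solution: y = -ln(C - 4x²)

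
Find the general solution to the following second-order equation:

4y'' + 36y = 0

Characteristic equation: 4r² + 36 = 0
Divide by 4: r² + 9 = 0
Roots: r = ±3i (complex conjugates)
General solution: y = C₁cos(3x) + C₂sin(3x)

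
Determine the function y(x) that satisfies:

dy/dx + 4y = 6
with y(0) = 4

General solution: y = 3/2 + Ce^(-4x)
Applying y(0) = 4: C = 4 - 3/2 = 5/2
Particular solution: y = 3/2 + (5/2)e^(-4x)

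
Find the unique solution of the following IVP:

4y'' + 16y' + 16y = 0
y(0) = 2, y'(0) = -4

General solution: y = (C₁ + C₂x)e^(-2x)
Repeated root r = -2
Applying ICs: C₁ = 2, C₂ = 0
Particular solution: y = 2e^(-2x)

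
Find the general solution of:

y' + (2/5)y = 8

Using integrating factor method:

General solution: y = 20 + Ce^(-2x/5)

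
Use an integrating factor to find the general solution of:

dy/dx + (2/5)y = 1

Using integrating factor method:

General solution: y = 5/2 + Ce^(-2x/5)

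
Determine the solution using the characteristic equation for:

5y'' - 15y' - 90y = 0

Characteristic equation: 5r² - 15r - 90 = 0
Divide by 5: r² - 3r - 18 = 0
Roots: r = 6, -3 (distinct real)
General solution: y = C₁e^(6x) + C₂e^(-3x)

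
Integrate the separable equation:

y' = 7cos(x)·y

Separating variables and integrating:
ln|y| = 7sin(x) + C

General solution: y = Ce^(7sin(x))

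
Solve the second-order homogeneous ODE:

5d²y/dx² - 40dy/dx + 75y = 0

Characteristic equation: 5r² - 40r + 75 = 0
Divide by 5: r² - 8r + 15 = 0
Roots: r = 5, 3 (distinct real)
General solution: y = C₁e^(5x) + C₂e^(3x)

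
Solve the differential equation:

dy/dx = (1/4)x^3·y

Separating variables and integrating:
ln|y| = x^4/16 + C

General solution: y = Ce^(x^4/16)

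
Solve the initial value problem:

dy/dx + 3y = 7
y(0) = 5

General solution: y = 7/3 + Ce^(-3x)
Applying y(0) = 5: C = 5 - 7/3 = 8/3
Particular solution: y = 7/3 + (8/3)e^(-3x)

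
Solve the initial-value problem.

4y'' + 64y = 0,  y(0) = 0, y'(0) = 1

General solution: y = C₁cos(4x) + C₂sin(4x)
Complex roots r = ±4i
Applying ICs: C₁ = 0, C₂ = 1/4
Particular solution: y = (1/4)sin(4x)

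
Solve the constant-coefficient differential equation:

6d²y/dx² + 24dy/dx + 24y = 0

Characteristic equation: 6r² + 24r + 24 = 0
Divide by 6: r² + 4r + 4 = 0
Factored: (r + 2)² = 0
Repeated root: r = -2
General solution: y = (C₁ + C₂x)e^(-2x)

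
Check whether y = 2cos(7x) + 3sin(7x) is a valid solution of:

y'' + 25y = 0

Verification:
y'' = -98cos(7x) - 147sin(7x)
y'' + 25y ≠ 0 (frequency mismatch: got 49 instead of 25)

No, it is not a solution.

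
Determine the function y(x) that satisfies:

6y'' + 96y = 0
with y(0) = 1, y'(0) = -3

General solution: y = C₁cos(4x) + C₂sin(4x)
Complex roots r = ±4i
Applying ICs: C₁ = 1, C₂ = -3/4
Particular solution: y = cos(4x) - (3/4)sin(4x)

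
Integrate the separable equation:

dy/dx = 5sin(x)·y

Separating variables and integrating:
ln|y| = -5cos(x) + C

General solution: y = Ce^(-5cos(x))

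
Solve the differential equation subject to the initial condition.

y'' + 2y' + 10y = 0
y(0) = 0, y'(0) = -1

General solution: y = e^(-x)(C₁cos(3x) + C₂sin(3x))
Complex roots r = -1 ± 3i
Applying ICs: C₁ = 0, C₂ = -1/3
Particular solution: y = e^(-x)(-(1/3)sin(3x))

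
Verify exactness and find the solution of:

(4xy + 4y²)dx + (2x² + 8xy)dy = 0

Verify exactness: ∂M/∂y = ∂N/∂x ✓
Find F(x,y) such that ∂F/∂x = M, ∂F/∂y = N
Solution: 2x²y + 4xy² = C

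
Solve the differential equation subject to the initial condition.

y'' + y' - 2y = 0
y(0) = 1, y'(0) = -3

General solution: y = C₁e^x + C₂e^(-2x)
Applying ICs: C₁ = -1/3, C₂ = 4/3
Particular solution: y = -(1/3)e^x + (4/3)e^(-2x)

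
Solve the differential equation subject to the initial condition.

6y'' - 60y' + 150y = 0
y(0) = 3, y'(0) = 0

General solution: y = (C₁ + C₂x)e^(5x)
Repeated root r = 5
Applying ICs: C₁ = 3, C₂ = -15
Particular solution: y = (3 - 15x)e^(5x)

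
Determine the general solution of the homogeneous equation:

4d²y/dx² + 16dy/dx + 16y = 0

Characteristic equation: 4r² + 16r + 16 = 0
Divide by 4: r² + 4r + 4 = 0
Factored: (r + 2)² = 0
Repeated root: r = -2
General solution: y = (C₁ + C₂x)e^(-2x)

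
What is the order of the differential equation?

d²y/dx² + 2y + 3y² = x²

The order is 2 (highest derivative is of order 2).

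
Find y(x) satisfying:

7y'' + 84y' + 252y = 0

Characteristic equation: 7r² + 84r + 252 = 0
Divide by 7: r² + 12r + 36 = 0
Factored: (r + 6)² = 0
Repeated root: r = -6
General solution: y = (C₁ + C₂x)e^(-6x)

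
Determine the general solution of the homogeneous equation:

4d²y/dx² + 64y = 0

Characteristic equation: 4r² + 64 = 0
Divide by 4: r² + 16 = 0
Roots: r = ±4i (complex conjugates)
General solution: y = C₁cos(4x) + C₂sin(4x)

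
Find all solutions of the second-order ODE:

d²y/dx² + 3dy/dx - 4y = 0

Characteristic equation: r² + 3r - 4 = 0
Roots: r = 1, -4 (distinct real)
General solution: y = C₁e^x + C₂e^(-4x)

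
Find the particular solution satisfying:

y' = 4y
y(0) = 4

General solution: y = Ce^(4x)
Applying IC y(0) = 4:
Particular solution: y = 4e^(4x)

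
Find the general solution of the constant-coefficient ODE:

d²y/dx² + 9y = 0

Characteristic equation: r² + 9 = 0
Roots: r = ±3i (complex conjugates)
General solution: y = C₁cos(3x) + C₂sin(3x)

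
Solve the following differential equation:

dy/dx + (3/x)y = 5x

Using integrating factor method:

General solution: y = x^2 + Cx^(-3)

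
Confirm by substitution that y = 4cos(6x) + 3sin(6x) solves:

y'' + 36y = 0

Verification:
y'' = -144cos(6x) - 108sin(6x)
y'' + 36y = 0 ✓

Yes, it is a solution.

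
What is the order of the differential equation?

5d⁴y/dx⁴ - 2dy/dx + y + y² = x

The order is 4 (highest derivative is of order 4).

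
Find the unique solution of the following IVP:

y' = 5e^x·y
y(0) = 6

General solution: y = Ce^(5e^x)
Applying IC y(0) = 6:
Particular solution: y = 6e^(5(e^x - 1))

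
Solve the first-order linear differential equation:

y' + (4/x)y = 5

Using integrating factor method:

General solution: y = x + Cx^(-4)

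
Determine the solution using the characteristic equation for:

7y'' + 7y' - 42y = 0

Characteristic equation: 7r² + 7r - 42 = 0
Divide by 7: r² + r - 6 = 0
Roots: r = 2, -3 (distinct real)
General solution: y = C₁e^(2x) + C₂e^(-3x)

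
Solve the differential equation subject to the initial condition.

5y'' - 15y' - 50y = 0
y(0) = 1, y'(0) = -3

General solution: y = C₁e^(5x) + C₂e^(-2x)
Applying ICs: C₁ = -1/7, C₂ = 8/7
Particular solution: y = -(1/7)e^(5x) + (8/7)e^(-2x)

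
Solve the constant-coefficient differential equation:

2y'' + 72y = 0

Characteristic equation: 2r² + 72 = 0
Divide by 2: r² + 36 = 0
Roots: r = ±6i (complex conjugates)
General solution: y = C₁cos(6x) + C₂sin(6x)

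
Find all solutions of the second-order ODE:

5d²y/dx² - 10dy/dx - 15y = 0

Characteristic equation: 5r² - 10r - 15 = 0
Divide by 5: r² - 2r - 3 = 0
Roots: r = 3, -1 (distinct real)
General solution: y = C₁e^(3x) + C₂e^(-x)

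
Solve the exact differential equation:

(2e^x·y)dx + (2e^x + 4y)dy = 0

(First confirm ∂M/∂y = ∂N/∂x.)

Verify exactness: ∂M/∂y = ∂N/∂x ✓
Find F(x,y) such that ∂F/∂x = M, ∂F/∂y = N
Solution: 2e^x·y + 2y² = C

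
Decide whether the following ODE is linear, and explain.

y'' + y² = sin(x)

Nonlinear (y² term)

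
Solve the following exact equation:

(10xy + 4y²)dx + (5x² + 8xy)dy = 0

Verify exactness: ∂M/∂y = ∂N/∂x ✓
Find F(x,y) such that ∂F/∂x = M, ∂F/∂y = N
Solution: 5x²y + 4xy² = C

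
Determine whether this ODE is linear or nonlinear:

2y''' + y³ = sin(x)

Nonlinear (y³ term)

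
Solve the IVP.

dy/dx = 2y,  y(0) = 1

General solution: y = Ce^(2x)
Applying IC y(0) = 1:
Particular solution: y = e^(2x)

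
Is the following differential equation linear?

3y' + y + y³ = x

No. Nonlinear (y³ term)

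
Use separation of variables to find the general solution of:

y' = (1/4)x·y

Separating variables and integrating:
ln|y| = x^2/8 + C

General solution: y = Ce^(x^2/8)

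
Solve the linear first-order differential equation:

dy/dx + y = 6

Using integrating factor method:

General solution: y = 6 + Ce^(-x)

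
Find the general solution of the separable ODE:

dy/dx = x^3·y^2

Separating variables and integrating:
-1/y = x^4/4 + C

General solution: y^-1 = (-1/4)x^4 + C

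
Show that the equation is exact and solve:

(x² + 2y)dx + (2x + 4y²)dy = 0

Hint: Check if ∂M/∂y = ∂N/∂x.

Verify exactness: ∂M/∂y = ∂N/∂x ✓
Find F(x,y) such that ∂F/∂x = M, ∂F/∂y = N
Solution: x³/3 + 2xy + 4y³/3 = C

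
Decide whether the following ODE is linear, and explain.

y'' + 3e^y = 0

Nonlinear (e^y is nonlinear in y)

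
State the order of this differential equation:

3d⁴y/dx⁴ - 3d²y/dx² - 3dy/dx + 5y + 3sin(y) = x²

The order is 4 (highest derivative is of order 4).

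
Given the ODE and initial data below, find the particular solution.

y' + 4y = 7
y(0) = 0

General solution: y = 7/4 + Ce^(-4x)
Applying y(0) = 0: C = 0 - 7/4 = -7/4
Particular solution: y = 7/4 - (7/4)e^(-4x)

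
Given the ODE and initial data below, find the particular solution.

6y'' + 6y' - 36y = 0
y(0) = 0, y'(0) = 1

General solution: y = C₁e^(2x) + C₂e^(-3x)
Applying ICs: C₁ = 1/5, C₂ = -1/5
Particular solution: y = (1/5)e^(2x) - (1/5)e^(-3x)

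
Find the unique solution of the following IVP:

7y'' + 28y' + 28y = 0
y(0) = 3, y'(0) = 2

General solution: y = (C₁ + C₂x)e^(-2x)
Repeated root r = -2
Applying ICs: C₁ = 3, C₂ = 8
Particular solution: y = (3 + 8x)e^(-2x)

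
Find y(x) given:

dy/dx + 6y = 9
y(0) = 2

General solution: y = 3/2 + Ce^(-6x)
Applying y(0) = 2: C = 2 - 3/2 = 1/2
Particular solution: y = 3/2 + (1/2)e^(-6x)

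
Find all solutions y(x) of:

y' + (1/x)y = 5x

Using integrating factor method:

General solution: y = (5/3)x^2 + C/x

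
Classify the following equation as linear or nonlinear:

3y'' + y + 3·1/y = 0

Nonlinear (1/y term)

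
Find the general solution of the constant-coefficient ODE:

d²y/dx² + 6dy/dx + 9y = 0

Characteristic equation: r² + 6r + 9 = 0
Factored: (r + 3)² = 0
Repeated root: r = -3
General solution: y = (C₁ + C₂x)e^(-3x)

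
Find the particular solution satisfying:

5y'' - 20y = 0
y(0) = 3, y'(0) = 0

General solution: y = C₁e^(2x) + C₂e^(-2x)
Applying ICs: C₁ = 3/2, C₂ = 3/2
Particular solution: y = (3/2)e^(2x) + (3/2)e^(-2x)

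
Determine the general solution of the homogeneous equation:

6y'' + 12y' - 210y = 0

Characteristic equation: 6r² + 12r - 210 = 0
Divide by 6: r² + 2r - 35 = 0
Roots: r = 5, -7 (distinct real)
General solution: y = C₁e^(5x) + C₂e^(-7x)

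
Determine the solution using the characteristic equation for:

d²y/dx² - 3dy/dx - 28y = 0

Characteristic equation: r² - 3r - 28 = 0
Roots: r = 7, -4 (distinct real)
General solution: y = C₁e^(7x) + C₂e^(-4x)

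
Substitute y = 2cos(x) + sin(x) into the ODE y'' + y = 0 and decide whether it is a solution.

Verification:
y'' = -2cos(x) - sin(x)
y'' + y = 0 ✓

Yes, it is a solution.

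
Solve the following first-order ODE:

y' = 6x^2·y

Separating variables and integrating:
ln|y| = 2x^3 + C

General solution: y = Ce^(2x^3)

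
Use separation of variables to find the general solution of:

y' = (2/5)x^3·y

Separating variables and integrating:
ln|y| = x^4/10 + C

General solution: y = Ce^(x^4/10)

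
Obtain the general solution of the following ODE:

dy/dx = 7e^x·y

Separating variables and integrating:
ln|y| = 7e^x + C

General solution: y = Ce^(7e^x)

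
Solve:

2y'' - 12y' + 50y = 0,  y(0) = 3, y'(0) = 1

General solution: y = e^(3x)(C₁cos(4x) + C₂sin(4x))
Complex roots r = 3 ± 4i
Applying ICs: C₁ = 3, C₂ = -2
Particular solution: y = e^(3x)(3cos(4x) - 2sin(4x))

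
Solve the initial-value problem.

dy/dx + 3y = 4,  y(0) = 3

General solution: y = 4/3 + Ce^(-3x)
Applying y(0) = 3: C = 3 - 4/3 = 5/3
Particular solution: y = 4/3 + (5/3)e^(-3x)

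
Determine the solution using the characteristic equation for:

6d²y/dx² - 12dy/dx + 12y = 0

Characteristic equation: 6r² - 12r + 12 = 0
Divide by 6: r² - 2r + 2 = 0
Roots: r = 1 ± i (complex conjugates)
General solution: y = e^x(C₁cos(x) + C₂sin(x))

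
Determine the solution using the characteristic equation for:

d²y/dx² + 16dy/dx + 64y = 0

Characteristic equation: r² + 16r + 64 = 0
Factored: (r + 8)² = 0
Repeated root: r = -8
General solution: y = (C₁ + C₂x)e^(-8x)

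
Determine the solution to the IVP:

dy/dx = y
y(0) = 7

General solution: y = Ce^x
Applying IC y(0) = 7:
Particular solution: y = 7e^x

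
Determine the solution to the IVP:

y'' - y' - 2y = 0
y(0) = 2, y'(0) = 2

General solution: y = C₁e^(2x) + C₂e^(-x)
Applying ICs: C₁ = 4/3, C₂ = 2/3
Particular solution: y = (4/3)e^(2x) + (2/3)e^(-x)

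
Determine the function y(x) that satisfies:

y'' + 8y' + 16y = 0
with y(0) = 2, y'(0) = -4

General solution: y = (C₁ + C₂x)e^(-4x)
Repeated root r = -4
Applying ICs: C₁ = 2, C₂ = 4
Particular solution: y = (2 + 4x)e^(-4x)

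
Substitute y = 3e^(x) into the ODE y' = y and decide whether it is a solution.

Verification:
y = 3e^(x)
y' = 3e^(x)
y = 3e^(x)
y' = y ✓

Yes, it is a solution.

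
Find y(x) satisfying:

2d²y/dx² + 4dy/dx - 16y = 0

Characteristic equation: 2r² + 4r - 16 = 0
Divide by 2: r² + 2r - 8 = 0
Roots: r = 2, -4 (distinct real)
General solution: y = C₁e^(2x) + C₂e^(-4x)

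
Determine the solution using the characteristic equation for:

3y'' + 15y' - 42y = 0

Characteristic equation: 3r² + 15r - 42 = 0
Divide by 3: r² + 5r - 14 = 0
Roots: r = 2, -7 (distinct real)
General solution: y = C₁e^(2x) + C₂e^(-7x)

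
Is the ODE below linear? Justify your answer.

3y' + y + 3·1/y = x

No. Nonlinear (1/y term)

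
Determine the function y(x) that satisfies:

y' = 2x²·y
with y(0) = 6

General solution: y = Ce^(2x³/3)
Applying IC y(0) = 6:
Particular solution: y = 6e^(2x³/3)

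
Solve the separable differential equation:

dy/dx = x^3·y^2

Separating variables and integrating:
-1/y = x^4/4 + C

General solution: y^-1 = (-1/4)x^4 + C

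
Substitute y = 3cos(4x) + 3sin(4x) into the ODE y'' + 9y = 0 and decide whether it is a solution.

Verification:
y'' = -48cos(4x) - 48sin(4x)
y'' + 9y ≠ 0 (frequency mismatch: got 16 instead of 9)

No, it is not a solution.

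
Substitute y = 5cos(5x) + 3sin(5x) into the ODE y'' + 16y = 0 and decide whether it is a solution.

Verification:
y'' = -125cos(5x) - 75sin(5x)
y'' + 16y ≠ 0 (frequency mismatch: got 25 instead of 16)

No, it is not a solution.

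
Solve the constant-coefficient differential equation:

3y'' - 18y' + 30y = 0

Characteristic equation: 3r² - 18r + 30 = 0
Divide by 3: r² - 6r + 10 = 0
Roots: r = 3 ± i (complex conjugates)
General solution: y = e^(3x)(C₁cos(x) + C₂sin(x))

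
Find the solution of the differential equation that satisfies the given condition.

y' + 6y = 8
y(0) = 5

General solution: y = 4/3 + Ce^(-6x)
Applying y(0) = 5: C = 5 - 4/3 = 11/3
Particular solution: y = 4/3 + (11/3)e^(-6x)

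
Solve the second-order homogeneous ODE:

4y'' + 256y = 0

Characteristic equation: 4r² + 256 = 0
Divide by 4: r² + 64 = 0
Roots: r = ±8i (complex conjugates)
General solution: y = C₁cos(8x) + C₂sin(8x)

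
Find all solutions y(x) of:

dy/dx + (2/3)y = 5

Using integrating factor method:

General solution: y = 15/2 + Ce^(-2x/3)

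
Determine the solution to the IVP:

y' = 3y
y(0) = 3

General solution: y = Ce^(3x)
Applying IC y(0) = 3:
Particular solution: y = 3e^(3x)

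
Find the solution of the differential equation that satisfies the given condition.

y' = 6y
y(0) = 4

General solution: y = Ce^(6x)
Applying IC y(0) = 4:
Particular solution: y = 4e^(6x)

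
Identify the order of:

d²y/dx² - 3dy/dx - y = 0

The order is 2 (highest derivative is of order 2).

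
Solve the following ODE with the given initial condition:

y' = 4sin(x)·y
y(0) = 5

General solution: y = Ce^(-4cos(x))
Applying IC y(0) = 5:
Particular solution: y = 5e^(4(1-cos(x)))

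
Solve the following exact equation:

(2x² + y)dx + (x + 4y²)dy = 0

Verify exactness: ∂M/∂y = ∂N/∂x ✓
Find F(x,y) such that ∂F/∂x = M, ∂F/∂y = N
Solution: 2x³/3 + xy + 4y³/3 = C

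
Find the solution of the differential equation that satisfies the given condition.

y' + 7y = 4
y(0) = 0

General solution: y = 4/7 + Ce^(-7x)
Applying y(0) = 0: C = 0 - 4/7 = -4/7
Particular solution: y = 4/7 - (4/7)e^(-7x)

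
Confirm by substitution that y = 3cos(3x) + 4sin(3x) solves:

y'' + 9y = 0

Verification:
y'' = -27cos(3x) - 36sin(3x)
y'' + 9y = 0 ✓

Yes, it is a solution.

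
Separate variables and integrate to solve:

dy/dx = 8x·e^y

Separating variables and integrating:
-e^(-y) = 4x² + C

General solution: y = -ln(C - 4x²)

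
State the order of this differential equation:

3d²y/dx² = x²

The order is 2 (highest derivative is of order 2).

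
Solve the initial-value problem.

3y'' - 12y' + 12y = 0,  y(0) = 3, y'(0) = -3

General solution: y = (C₁ + C₂x)e^(2x)
Repeated root r = 2
Applying ICs: C₁ = 3, C₂ = -9
Particular solution: y = (3 - 9x)e^(2x)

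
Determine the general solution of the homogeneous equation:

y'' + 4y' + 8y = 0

Characteristic equation: r² + 4r + 8 = 0
Roots: r = -2 ± 2i (complex conjugates)
General solution: y = e^(-2x)(C₁cos(2x) + C₂sin(2x))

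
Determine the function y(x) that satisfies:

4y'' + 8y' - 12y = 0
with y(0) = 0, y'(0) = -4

General solution: y = C₁e^x + C₂e^(-3x)
Applying ICs: C₁ = -1, C₂ = 1
Particular solution: y = -e^x + e^(-3x)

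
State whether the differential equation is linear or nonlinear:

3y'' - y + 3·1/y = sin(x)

Nonlinear (1/y term)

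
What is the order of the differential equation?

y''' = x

The order is 3 (highest derivative is of order 3).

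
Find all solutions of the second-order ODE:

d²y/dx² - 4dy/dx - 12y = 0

Characteristic equation: r² - 4r - 12 = 0
Roots: r = 6, -2 (distinct real)
General solution: y = C₁e^(6x) + C₂e^(-2x)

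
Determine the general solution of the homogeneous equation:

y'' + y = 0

Characteristic equation: r² + 1 = 0
Roots: r = ±i (complex conjugates)
General solution: y = C₁cos(x) + C₂sin(x)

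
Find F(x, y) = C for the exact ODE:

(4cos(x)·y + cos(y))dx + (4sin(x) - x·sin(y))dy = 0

Verify exactness: ∂M/∂y = ∂N/∂x ✓
Find F(x,y) such that ∂F/∂x = M, ∂F/∂y = N
Solution: 4sin(x)·y + x·cos(y) = C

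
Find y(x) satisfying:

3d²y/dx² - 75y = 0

Characteristic equation: 3r² - 75 = 0
Divide by 3: r² - 25 = 0
Roots: r = 5, -5 (distinct real)
General solution: y = C₁e^(5x) + C₂e^(-5x)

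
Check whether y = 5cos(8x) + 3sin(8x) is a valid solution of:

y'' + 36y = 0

Verification:
y'' = -320cos(8x) - 192sin(8x)
y'' + 36y ≠ 0 (frequency mismatch: got 64 instead of 36)

No, it is not a solution.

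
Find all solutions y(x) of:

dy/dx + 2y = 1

Using integrating factor method:

General solution: y = 1/2 + Ce^(-2x)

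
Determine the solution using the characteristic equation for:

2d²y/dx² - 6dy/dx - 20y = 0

Characteristic equation: 2r² - 6r - 20 = 0
Divide by 2: r² - 3r - 10 = 0
Roots: r = 5, -2 (distinct real)
General solution: y = C₁e^(5x) + C₂e^(-2x)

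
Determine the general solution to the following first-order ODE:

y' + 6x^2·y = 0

Using integrating factor method:

General solution: y = Ce^(-2x^3)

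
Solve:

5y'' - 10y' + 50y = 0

Characteristic equation: 5r² - 10r + 50 = 0
Divide by 5: r² - 2r + 10 = 0
Roots: r = 1 ± 3i (complex conjugates)
General solution: y = e^x(C₁cos(3x) + C₂sin(3x))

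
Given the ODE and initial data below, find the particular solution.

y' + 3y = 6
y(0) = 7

General solution: y = 2 + Ce^(-3x)
Applying y(0) = 7: C = 7 - 2 = 5
Particular solution: y = 2 + 5e^(-3x)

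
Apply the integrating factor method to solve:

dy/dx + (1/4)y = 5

Using integrating factor method:

General solution: y = 20 + Ce^(-x/4)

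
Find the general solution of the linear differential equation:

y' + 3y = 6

Using integrating factor method:

General solution: y = 2 + Ce^(-3x)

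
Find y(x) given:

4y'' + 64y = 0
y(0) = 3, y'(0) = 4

General solution: y = C₁cos(4x) + C₂sin(4x)
Complex roots r = ±4i
Applying ICs: C₁ = 3, C₂ = 1
Particular solution: y = 3cos(4x) + sin(4x)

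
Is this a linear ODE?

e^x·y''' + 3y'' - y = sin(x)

Yes. Linear (y and its derivatives appear to the first power only, no products of y terms)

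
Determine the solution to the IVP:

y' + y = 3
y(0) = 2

General solution: y = 3 + Ce^(-x)
Applying y(0) = 2: C = 2 - 3 = -1
Particular solution: y = 3 - e^(-x)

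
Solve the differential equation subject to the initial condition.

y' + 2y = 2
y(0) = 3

General solution: y = 1 + Ce^(-2x)
Applying y(0) = 3: C = 3 - 1 = 2
Particular solution: y = 1 + 2e^(-2x)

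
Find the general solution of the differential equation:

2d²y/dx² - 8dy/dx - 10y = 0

Characteristic equation: 2r² - 8r - 10 = 0
Divide by 2: r² - 4r - 5 = 0
Roots: r = 5, -1 (distinct real)
General solution: y = C₁e^(5x) + C₂e^(-x)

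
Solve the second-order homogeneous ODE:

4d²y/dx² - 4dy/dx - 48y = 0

Characteristic equation: 4r² - 4r - 48 = 0
Divide by 4: r² - r - 12 = 0
Roots: r = 4, -3 (distinct real)
General solution: y = C₁e^(4x) + C₂e^(-3x)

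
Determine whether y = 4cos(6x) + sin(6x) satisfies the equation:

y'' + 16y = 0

Verification:
y'' = -144cos(6x) - 36sin(6x)
y'' + 16y ≠ 0 (frequency mismatch: got 36 instead of 16)

No, it is not a solution.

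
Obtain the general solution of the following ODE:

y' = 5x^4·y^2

Separating variables and integrating:
-1/y = x^5 + C

General solution: y^-1 = -x^5 + C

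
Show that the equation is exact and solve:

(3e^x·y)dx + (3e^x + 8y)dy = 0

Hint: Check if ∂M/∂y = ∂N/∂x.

Verify exactness: ∂M/∂y = ∂N/∂x ✓
Find F(x,y) such that ∂F/∂x = M, ∂F/∂y = N
Solution: 3e^x·y + 4y² = C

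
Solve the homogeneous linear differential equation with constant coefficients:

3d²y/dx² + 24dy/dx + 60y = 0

Characteristic equation: 3r² + 24r + 60 = 0
Divide by 3: r² + 8r + 20 = 0
Roots: r = -4 ± 2i (complex conjugates)
General solution: y = e^(-4x)(C₁cos(2x) + C₂sin(2x))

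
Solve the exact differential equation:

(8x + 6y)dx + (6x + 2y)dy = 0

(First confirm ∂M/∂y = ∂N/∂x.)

Verify exactness: ∂M/∂y = ∂N/∂x ✓
Find F(x,y) such that ∂F/∂x = M, ∂F/∂y = N
Solution: 4x² + 6xy + y² = C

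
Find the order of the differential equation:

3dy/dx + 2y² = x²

The order is 1 (highest derivative is of order 1).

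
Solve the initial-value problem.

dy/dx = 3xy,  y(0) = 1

General solution: y = Ce^(3x²/2)
Applying IC y(0) = 1:
Particular solution: y = e^(3x²/2)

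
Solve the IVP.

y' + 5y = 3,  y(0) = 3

General solution: y = 3/5 + Ce^(-5x)
Applying y(0) = 3: C = 3 - 3/5 = 12/5
Particular solution: y = 3/5 + (12/5)e^(-5x)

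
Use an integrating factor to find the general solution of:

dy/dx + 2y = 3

Using integrating factor method:

General solution: y = 3/2 + Ce^(-2x)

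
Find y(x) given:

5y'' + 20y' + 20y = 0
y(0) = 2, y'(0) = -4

General solution: y = (C₁ + C₂x)e^(-2x)
Repeated root r = -2
Applying ICs: C₁ = 2, C₂ = 0
Particular solution: y = 2e^(-2x)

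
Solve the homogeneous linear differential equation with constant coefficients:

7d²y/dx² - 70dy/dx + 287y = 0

Characteristic equation: 7r² - 70r + 287 = 0
Divide by 7: r² - 10r + 41 = 0
Roots: r = 5 ± 4i (complex conjugates)
General solution: y = e^(5x)(C₁cos(4x) + C₂sin(4x))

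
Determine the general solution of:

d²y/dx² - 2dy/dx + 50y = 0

Characteristic equation: r² - 2r + 50 = 0
Roots: r = 1 ± 7i (complex conjugates)
General solution: y = e^x(C₁cos(7x) + C₂sin(7x))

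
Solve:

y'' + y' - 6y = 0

Characteristic equation: r² + r - 6 = 0
Roots: r = 2, -3 (distinct real)
General solution: y = C₁e^(2x) + C₂e^(-3x)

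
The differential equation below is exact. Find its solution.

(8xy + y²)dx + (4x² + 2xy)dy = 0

Verify exactness: ∂M/∂y = ∂N/∂x ✓
Find F(x,y) such that ∂F/∂x = M, ∂F/∂y = N
Solution: 4x²y + xy² = C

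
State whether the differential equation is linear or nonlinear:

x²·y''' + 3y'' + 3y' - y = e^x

Linear (y and its derivatives appear to the first power only, no products of y terms)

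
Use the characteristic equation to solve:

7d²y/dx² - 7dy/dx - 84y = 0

Characteristic equation: 7r² - 7r - 84 = 0
Divide by 7: r² - r - 12 = 0
Roots: r = 4, -3 (distinct real)
General solution: y = C₁e^(4x) + C₂e^(-3x)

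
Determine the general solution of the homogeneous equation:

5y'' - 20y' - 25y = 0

Characteristic equation: 5r² - 20r - 25 = 0
Divide by 5: r² - 4r - 5 = 0
Roots: r = 5, -1 (distinct real)
General solution: y = C₁e^(5x) + C₂e^(-x)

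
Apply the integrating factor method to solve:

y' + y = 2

Using integrating factor method:

General solution: y = 2 + Ce^(-x)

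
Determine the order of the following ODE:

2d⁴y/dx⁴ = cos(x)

The order is 4 (highest derivative is of order 4).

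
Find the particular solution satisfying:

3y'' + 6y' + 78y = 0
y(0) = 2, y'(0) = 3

General solution: y = e^(-x)(C₁cos(5x) + C₂sin(5x))
Complex roots r = -1 ± 5i
Applying ICs: C₁ = 2, C₂ = 1
Particular solution: y = e^(-x)(2cos(5x) + sin(5x))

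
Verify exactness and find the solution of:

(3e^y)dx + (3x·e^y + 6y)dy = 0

Verify exactness: ∂M/∂y = ∂N/∂x ✓
Find F(x,y) such that ∂F/∂x = M, ∂F/∂y = N
Solution: 3x·e^y + 3y² = C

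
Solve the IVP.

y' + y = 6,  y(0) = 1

General solution: y = 6 + Ce^(-x)
Applying y(0) = 1: C = 1 - 6 = -5
Particular solution: y = 6 - 5e^(-x)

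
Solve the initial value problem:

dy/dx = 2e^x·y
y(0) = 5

General solution: y = Ce^(2e^x)
Applying IC y(0) = 5:
Particular solution: y = 5e^(2(e^x - 1))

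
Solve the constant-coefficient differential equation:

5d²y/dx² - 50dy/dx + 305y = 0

Characteristic equation: 5r² - 50r + 305 = 0
Divide by 5: r² - 10r + 61 = 0
Roots: r = 5 ± 6i (complex conjugates)
General solution: y = e^(5x)(C₁cos(6x) + C₂sin(6x))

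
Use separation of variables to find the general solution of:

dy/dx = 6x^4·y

Separating variables and integrating:
ln|y| = 6x^5/5 + C

General solution: y = Ce^(6x^5/5)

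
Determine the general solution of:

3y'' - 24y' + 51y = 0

Characteristic equation: 3r² - 24r + 51 = 0
Divide by 3: r² - 8r + 17 = 0
Roots: r = 4 ± i (complex conjugates)
General solution: y = e^(4x)(C₁cos(x) + C₂sin(x))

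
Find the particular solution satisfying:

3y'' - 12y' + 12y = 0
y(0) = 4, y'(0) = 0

General solution: y = (C₁ + C₂x)e^(2x)
Repeated root r = 2
Applying ICs: C₁ = 4, C₂ = -8
Particular solution: y = (4 - 8x)e^(2x)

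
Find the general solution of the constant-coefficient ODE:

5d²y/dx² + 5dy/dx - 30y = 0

Characteristic equation: 5r² + 5r - 30 = 0
Divide by 5: r² + r - 6 = 0
Roots: r = 2, -3 (distinct real)
General solution: y = C₁e^(2x) + C₂e^(-3x)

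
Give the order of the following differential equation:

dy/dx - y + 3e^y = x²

The order is 1 (highest derivative is of order 1).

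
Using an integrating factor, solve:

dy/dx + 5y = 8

Using integrating factor method:

General solution: y = 8/5 + Ce^(-5x)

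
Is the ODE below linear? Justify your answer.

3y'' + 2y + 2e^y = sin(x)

No. Nonlinear (e^y is nonlinear in y)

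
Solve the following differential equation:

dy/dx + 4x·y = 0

Using integrating factor method:

General solution: y = Ce^(-2x^2)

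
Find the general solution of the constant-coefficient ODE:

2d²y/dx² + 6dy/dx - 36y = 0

Characteristic equation: 2r² + 6r - 36 = 0
Divide by 2: r² + 3r - 18 = 0
Roots: r = 3, -6 (distinct real)
General solution: y = C₁e^(3x) + C₂e^(-6x)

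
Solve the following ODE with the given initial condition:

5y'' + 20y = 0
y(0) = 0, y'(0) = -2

General solution: y = C₁cos(2x) + C₂sin(2x)
Complex roots r = ±2i
Applying ICs: C₁ = 0, C₂ = -1
Particular solution: y = -sin(2x)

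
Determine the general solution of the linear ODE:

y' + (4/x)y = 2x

Using integrating factor method:

General solution: y = (1/3)x^2 + Cx^(-4)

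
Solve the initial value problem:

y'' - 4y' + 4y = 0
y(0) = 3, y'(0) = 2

General solution: y = (C₁ + C₂x)e^(2x)
Repeated root r = 2
Applying ICs: C₁ = 3, C₂ = -4
Particular solution: y = (3 - 4x)e^(2x)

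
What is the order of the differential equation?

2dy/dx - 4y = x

The order is 1 (highest derivative is of order 1).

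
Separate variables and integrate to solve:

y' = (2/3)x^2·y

Separating variables and integrating:
ln|y| = 2x^3/9 + C

General solution: y = Ce^(2x^3/9)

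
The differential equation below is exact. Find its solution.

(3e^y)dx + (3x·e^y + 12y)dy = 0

Verify exactness: ∂M/∂y = ∂N/∂x ✓
Find F(x,y) such that ∂F/∂x = M, ∂F/∂y = N
Solution: 3x·e^y + 6y² = C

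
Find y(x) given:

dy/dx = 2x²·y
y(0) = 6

General solution: y = Ce^(2x³/3)
Applying IC y(0) = 6:
Particular solution: y = 6e^(2x³/3)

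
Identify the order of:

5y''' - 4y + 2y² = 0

The order is 3 (highest derivative is of order 3).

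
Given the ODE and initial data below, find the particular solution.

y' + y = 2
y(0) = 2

General solution: y = 2 + Ce^(-x)
Applying y(0) = 2: C = 2 - 2 = 0
Particular solution: y = 2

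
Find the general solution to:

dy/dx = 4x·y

Separating variables and integrating:
ln|y| = 2x^2 + C

General solution: y = Ce^(2x^2)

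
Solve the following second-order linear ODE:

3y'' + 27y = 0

Characteristic equation: 3r² + 27 = 0
Divide by 3: r² + 9 = 0
Roots: r = ±3i (complex conjugates)
General solution: y = C₁cos(3x) + C₂sin(3x)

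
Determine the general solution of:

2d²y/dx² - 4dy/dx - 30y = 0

Characteristic equation: 2r² - 4r - 30 = 0
Divide by 2: r² - 2r - 15 = 0
Roots: r = 5, -3 (distinct real)
General solution: y = C₁e^(5x) + C₂e^(-3x)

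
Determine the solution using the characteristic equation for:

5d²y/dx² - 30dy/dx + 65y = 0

Characteristic equation: 5r² - 30r + 65 = 0
Divide by 5: r² - 6r + 13 = 0
Roots: r = 3 ± 2i (complex conjugates)
General solution: y = e^(3x)(C₁cos(2x) + C₂sin(2x))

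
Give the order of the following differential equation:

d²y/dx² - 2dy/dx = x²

The order is 2 (highest derivative is of order 2).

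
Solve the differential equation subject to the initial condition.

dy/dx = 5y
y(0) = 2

General solution: y = Ce^(5x)
Applying IC y(0) = 2:
Particular solution: y = 2e^(5x)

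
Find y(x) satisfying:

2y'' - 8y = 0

Characteristic equation: 2r² - 8 = 0
Divide by 2: r² - 4 = 0
Roots: r = 2, -2 (distinct real)
General solution: y = C₁e^(2x) + C₂e^(-2x)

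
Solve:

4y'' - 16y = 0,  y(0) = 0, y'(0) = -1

General solution: y = C₁e^(2x) + C₂e^(-2x)
Applying ICs: C₁ = -1/4, C₂ = 1/4
Particular solution: y = -(1/4)e^(2x) + (1/4)e^(-2x)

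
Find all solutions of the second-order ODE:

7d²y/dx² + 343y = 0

Characteristic equation: 7r² + 343 = 0
Divide by 7: r² + 49 = 0
Roots: r = ±7i (complex conjugates)
General solution: y = C₁cos(7x) + C₂sin(7x)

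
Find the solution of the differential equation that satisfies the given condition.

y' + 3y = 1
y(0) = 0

General solution: y = 1/3 + Ce^(-3x)
Applying y(0) = 0: C = 0 - 1/3 = -1/3
Particular solution: y = 1/3 - (1/3)e^(-3x)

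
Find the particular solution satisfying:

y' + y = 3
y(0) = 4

General solution: y = 3 + Ce^(-x)
Applying y(0) = 4: C = 4 - 3 = 1
Particular solution: y = 3 + e^(-x)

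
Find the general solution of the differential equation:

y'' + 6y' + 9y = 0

Characteristic equation: r² + 6r + 9 = 0
Factored: (r + 3)² = 0
Repeated root: r = -3
General solution: y = (C₁ + C₂x)e^(-3x)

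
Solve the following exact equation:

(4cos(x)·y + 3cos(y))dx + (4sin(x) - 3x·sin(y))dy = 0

Verify exactness: ∂M/∂y = ∂N/∂x ✓
Find F(x,y) such that ∂F/∂x = M, ∂F/∂y = N
Solution: 4sin(x)·y + 3x·cos(y) = C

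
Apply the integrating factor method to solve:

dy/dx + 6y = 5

Using integrating factor method:

General solution: y = 5/6 + Ce^(-6x)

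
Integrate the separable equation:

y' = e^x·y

Separating variables and integrating:
ln|y| = e^x + C

General solution: y = Ce^(e^x)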